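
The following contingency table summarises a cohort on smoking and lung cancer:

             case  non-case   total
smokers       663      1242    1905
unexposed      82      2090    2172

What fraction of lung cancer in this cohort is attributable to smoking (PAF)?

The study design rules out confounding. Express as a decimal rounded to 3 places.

p₁ = P(outcome | exposed) = 663/1905 = 0.34803
p₀ = P(outcome | unexposed) = 82/2172 = 0.037753
Exposure prevalence π = 1905/4077 = 0.46726; overall risk P(Y=1) = 0.18273.
Under exogeneity, PAF = [P(Y=1) − p₀]/P(Y=1).
PAF = (0.18273 − 0.037753) / 0.18273 ≈ 0.7934

PAF ≈ 0.793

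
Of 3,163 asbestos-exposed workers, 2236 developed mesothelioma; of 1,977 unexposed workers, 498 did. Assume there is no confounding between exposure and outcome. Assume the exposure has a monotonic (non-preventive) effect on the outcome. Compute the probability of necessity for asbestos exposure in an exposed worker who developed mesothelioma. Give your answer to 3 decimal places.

p₁ = P(outcome | exposed) = 2236/3163 = 0.70692
p₀ = P(outcome | unexposed) = 498/1977 = 0.2519
Under exogeneity and monotonicity, PN = (p₁ − p₀) / p₁.
PN = (0.70692 − 0.2519) / 0.70692 = 0.45503 / 0.70692 ≈ 0.6437

PN ≈ 0.644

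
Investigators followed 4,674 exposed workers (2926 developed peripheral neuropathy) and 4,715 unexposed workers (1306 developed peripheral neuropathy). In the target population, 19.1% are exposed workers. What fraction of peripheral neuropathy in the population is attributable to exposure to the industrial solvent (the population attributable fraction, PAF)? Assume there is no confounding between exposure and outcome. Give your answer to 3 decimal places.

PAF ≈ 0.194

p₁ = P(outcome | exposed) = 2926/4674 = 0.62602
p₀ = P(outcome | unexposed) = 1306/4715 = 0.27699
Overall risk P(Y=1) = π·p₁ + (1−π)·p₀ = 0.191×0.62602 + 0.809×0.27699 = 0.34365.
Under exogeneity, PAF = [P(Y=1) − p₀] / P(Y=1).
PAF = (0.34365 − 0.27699) / 0.34365 ≈ 0.1940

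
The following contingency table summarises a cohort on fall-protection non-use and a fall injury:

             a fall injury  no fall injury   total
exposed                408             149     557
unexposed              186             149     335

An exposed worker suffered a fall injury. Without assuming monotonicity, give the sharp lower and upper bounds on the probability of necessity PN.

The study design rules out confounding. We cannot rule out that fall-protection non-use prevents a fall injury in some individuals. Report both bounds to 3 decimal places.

0.242 ≤ PN ≤ 0.607

p₁ = P(outcome | exposed) = 408/557 = 0.7325
p₀ = P(outcome | unexposed) = 186/335 = 0.55522
Under exogeneity alone the bounds on PN are max{0,(p₁−p₀)/p₁} ≤ PN ≤ min{1,(1−p₀)/p₁}.
  lower = (p₁ − p₀)/p₁ = 0.17727 / 0.7325 ≈ 0.2420
  upper = min{1, (1 − p₀)/p₁} = 0.44478 / 0.7325 ≈ 0.6072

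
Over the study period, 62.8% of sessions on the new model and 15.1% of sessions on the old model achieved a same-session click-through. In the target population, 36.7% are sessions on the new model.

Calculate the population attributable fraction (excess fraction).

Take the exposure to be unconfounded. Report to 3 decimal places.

PAF ≈ 0.537

p₁ = 0.628, p₀ = 0.151.
Overall risk P(Y=1) = π·p₁ + (1−π)·p₀ = 0.367×0.628 + 0.633×0.151 = 0.32606.
Under exogeneity, PAF = [P(Y=1) − p₀] / P(Y=1).
PAF = (0.32606 − 0.151) / 0.32606 ≈ 0.5369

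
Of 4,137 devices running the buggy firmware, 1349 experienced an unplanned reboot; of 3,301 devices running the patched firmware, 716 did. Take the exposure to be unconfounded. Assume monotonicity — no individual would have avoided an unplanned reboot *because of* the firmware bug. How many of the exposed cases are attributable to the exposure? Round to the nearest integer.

about 452 cases

p₁ = P(outcome | exposed) = 1349/4137 = 0.32608
p₀ = P(outcome | unexposed) = 716/3301 = 0.2169
PN = (p₁ − p₀)/p₁ = (0.32608 − 0.2169) / 0.32608 ≈ 0.33482.
Attributable cases ≈ PN × (exposed cases) = 0.33482 × 1349 ≈ 451.67.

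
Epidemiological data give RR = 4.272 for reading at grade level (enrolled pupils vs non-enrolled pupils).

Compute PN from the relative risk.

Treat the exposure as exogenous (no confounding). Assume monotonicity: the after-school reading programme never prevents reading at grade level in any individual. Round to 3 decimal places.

PN ≈ 0.766

Under exogeneity and monotonicity, PN = (RR − 1) / RR = 1 − 1/RR.
PN = (4.272 − 1) / 4.272 = 3.272 / 4.272 ≈ 0.7659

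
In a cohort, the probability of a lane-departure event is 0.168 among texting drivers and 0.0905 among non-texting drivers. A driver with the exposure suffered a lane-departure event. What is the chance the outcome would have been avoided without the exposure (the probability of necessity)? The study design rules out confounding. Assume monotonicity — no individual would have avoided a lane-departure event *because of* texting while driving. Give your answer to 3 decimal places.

PN ≈ 0.461

Let p₁ = 0.168, p₀ = 0.0905.
Under exogeneity and monotonicity, PN = (p₁ − p₀) / p₁.
PN = (0.168 − 0.0905) / 0.168 = 0.0775 / 0.168 ≈ 0.4613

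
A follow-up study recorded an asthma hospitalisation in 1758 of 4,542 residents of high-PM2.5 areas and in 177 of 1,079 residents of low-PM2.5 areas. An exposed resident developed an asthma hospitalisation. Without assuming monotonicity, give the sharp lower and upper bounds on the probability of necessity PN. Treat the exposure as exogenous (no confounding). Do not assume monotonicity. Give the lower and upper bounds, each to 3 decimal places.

0.576 ≤ PN ≤ 1.000

p₁ = P(outcome | exposed) = 1758/4542 = 0.38705
p₀ = P(outcome | unexposed) = 177/1079 = 0.16404
Under exogeneity alone the bounds on PN are max{0,(p₁−p₀)/p₁} ≤ PN ≤ min{1,(1−p₀)/p₁}.
  lower = (p₁ − p₀)/p₁ = 0.22301 / 0.38705 ≈ 0.5762
  upper = min{1, (1 − p₀)/p₁} = 0.83596 / 0.38705 ≈ 2.1598 → capped at 1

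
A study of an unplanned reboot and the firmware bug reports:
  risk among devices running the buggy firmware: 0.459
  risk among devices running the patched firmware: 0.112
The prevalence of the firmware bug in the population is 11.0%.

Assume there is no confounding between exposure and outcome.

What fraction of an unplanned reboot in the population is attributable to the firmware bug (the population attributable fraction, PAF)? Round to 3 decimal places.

PAF ≈ 0.254

Let p₁ = 0.459, p₀ = 0.112.
Overall risk P(Y=1) = π·p₁ + (1−π)·p₀ = 0.11×0.459 + 0.89×0.112 = 0.15017.
Under exogeneity, PAF = [P(Y=1) − p₀] / P(Y=1).
PAF = (0.15017 − 0.112) / 0.15017 ≈ 0.2542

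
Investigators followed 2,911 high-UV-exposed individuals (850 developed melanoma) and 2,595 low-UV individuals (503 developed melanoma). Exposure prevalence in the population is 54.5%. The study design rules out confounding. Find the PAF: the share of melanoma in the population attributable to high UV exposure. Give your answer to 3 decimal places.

PAF ≈ 0.216

p₁ = P(outcome | exposed) = 850/2911 = 0.292
p₀ = P(outcome | unexposed) = 503/2595 = 0.19383
Overall risk P(Y=1) = π·p₁ + (1−π)·p₀ = 0.545×0.292 + 0.455×0.19383 = 0.24733.
Under exogeneity, PAF = [P(Y=1) − p₀] / P(Y=1).
PAF = (0.24733 − 0.19383) / 0.24733 ≈ 0.2163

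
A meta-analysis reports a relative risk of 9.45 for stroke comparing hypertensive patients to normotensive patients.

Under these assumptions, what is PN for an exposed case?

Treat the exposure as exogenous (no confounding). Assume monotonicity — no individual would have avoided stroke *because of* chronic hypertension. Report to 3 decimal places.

PN ≈ 0.894

Under exogeneity and monotonicity, PN = (RR − 1) / RR = 1 − 1/RR.
PN = (9.45 − 1) / 9.45 = 8.45 / 9.45 ≈ 0.8942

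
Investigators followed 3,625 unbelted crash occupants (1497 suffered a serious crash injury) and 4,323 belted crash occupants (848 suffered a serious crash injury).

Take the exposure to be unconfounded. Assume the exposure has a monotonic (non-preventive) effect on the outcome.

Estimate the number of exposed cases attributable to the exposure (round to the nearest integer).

p₁ = P(outcome | exposed) = 1497/3625 = 0.41297
p₀ = P(outcome | unexposed) = 848/4323 = 0.19616
PN = (p₁ − p₀)/p₁ = (0.41297 − 0.19616) / 0.41297 ≈ 0.52500.
Attributable cases ≈ PN × (exposed cases) = 0.52500 × 1497 ≈ 785.92.

about 786 cases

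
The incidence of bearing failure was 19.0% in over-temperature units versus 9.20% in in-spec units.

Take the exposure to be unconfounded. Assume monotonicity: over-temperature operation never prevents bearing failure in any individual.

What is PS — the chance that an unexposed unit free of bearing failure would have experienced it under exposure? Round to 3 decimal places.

PS ≈ 0.108

p₁ = 0.19, p₀ = 0.092.
Under exogeneity and monotonicity, PS = (p₁ − p₀) / (1 − p₀).
PS = (0.19 − 0.092) / (1 − 0.092) = 0.098 / 0.908 ≈ 0.1079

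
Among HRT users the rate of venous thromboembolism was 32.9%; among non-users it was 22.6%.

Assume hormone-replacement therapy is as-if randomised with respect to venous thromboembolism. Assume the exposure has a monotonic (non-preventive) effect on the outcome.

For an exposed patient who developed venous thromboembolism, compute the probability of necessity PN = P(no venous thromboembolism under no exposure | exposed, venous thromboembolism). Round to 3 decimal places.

PN ≈ 0.313

p₁ = 0.329, p₀ = 0.226.
Under exogeneity and monotonicity, PN = (p₁ − p₀) / p₁.
PN = (0.329 − 0.226) / 0.329 = 0.103 / 0.329 ≈ 0.3131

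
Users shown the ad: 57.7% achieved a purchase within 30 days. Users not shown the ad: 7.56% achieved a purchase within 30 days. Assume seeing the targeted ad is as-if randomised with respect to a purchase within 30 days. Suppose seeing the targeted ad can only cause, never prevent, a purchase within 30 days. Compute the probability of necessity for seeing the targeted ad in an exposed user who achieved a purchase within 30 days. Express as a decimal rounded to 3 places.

p₁ = 0.577, p₀ = 0.0756.
Under exogeneity and monotonicity, PN = (p₁ − p₀) / p₁.
PN = (0.577 − 0.0756) / 0.577 = 0.5014 / 0.577 ≈ 0.8690

PN ≈ 0.869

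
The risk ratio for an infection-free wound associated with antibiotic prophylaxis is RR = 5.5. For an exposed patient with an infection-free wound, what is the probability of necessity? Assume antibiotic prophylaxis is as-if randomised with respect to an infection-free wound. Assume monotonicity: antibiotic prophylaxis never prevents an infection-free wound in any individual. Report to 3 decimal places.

Under exogeneity and monotonicity, PN = (RR − 1) / RR = 1 − 1/RR.
PN = (5.5 − 1) / 5.5 = 4.5 / 5.5 ≈ 0.8182

PN ≈ 0.818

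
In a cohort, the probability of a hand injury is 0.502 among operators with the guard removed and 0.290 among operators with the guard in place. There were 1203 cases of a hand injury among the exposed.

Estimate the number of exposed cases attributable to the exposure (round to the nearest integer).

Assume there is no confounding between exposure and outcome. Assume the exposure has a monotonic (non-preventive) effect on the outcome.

about 508 cases

Let p₁ = 0.502, p₀ = 0.29.
PN = (p₁ − p₀)/p₁ = (0.502 − 0.29) / 0.502 ≈ 0.42231.
Attributable cases ≈ PN × (exposed cases) = 0.42231 × 1203 ≈ 508.04.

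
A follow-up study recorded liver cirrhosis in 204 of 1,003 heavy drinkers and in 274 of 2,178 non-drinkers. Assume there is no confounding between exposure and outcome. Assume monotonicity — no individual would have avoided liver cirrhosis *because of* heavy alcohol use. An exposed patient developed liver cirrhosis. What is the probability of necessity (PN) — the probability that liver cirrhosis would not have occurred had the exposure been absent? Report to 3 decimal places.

p₁ = P(outcome | exposed) = 204/1003 = 0.20339
p₀ = P(outcome | unexposed) = 274/2178 = 0.1258
Under exogeneity and monotonicity, PN = (p₁ − p₀) / p₁.
PN = (0.20339 − 0.1258) / 0.20339 = 0.077586 / 0.20339 ≈ 0.3815

PN ≈ 0.381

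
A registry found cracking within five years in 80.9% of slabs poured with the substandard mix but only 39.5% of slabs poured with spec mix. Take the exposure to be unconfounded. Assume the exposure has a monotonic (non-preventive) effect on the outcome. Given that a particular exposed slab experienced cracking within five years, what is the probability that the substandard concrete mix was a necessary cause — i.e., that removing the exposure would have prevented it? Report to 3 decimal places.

PN ≈ 0.512

p₁ = 0.809, p₀ = 0.395.
Under exogeneity and monotonicity, PN = (p₁ − p₀) / p₁.
PN = (0.809 − 0.395) / 0.809 = 0.414 / 0.809 ≈ 0.5117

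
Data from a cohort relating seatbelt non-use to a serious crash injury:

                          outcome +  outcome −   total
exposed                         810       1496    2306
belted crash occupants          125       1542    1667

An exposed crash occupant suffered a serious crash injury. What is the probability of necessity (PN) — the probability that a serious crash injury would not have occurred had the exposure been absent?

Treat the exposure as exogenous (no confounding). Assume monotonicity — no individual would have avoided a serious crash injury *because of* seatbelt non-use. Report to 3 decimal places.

p₁ = P(outcome | exposed) = 810/2306 = 0.35126
p₀ = P(outcome | unexposed) = 125/1667 = 0.074985
Under exogeneity and monotonicity, PN = (p₁ − p₀)/p₁.
PN = (0.35126 − 0.074985) / 0.35126 ≈ 0.7865

PN ≈ 0.787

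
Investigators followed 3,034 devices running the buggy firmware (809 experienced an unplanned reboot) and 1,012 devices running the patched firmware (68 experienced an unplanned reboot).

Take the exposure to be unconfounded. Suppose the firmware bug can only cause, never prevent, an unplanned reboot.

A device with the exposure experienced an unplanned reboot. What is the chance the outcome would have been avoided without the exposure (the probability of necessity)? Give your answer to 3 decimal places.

p₁ = P(outcome | exposed) = 809/3034 = 0.26664
p₀ = P(outcome | unexposed) = 68/1012 = 0.067194
Under exogeneity and monotonicity, PN = (p₁ − p₀) / p₁.
PN = (0.26664 − 0.067194) / 0.26664 = 0.19945 / 0.26664 ≈ 0.7480

PN ≈ 0.748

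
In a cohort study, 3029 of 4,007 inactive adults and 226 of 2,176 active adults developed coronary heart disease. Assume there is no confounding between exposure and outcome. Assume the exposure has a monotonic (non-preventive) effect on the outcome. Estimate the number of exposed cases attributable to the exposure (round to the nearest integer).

about 2613 cases

p₁ = P(outcome | exposed) = 3029/4007 = 0.75593
p₀ = P(outcome | unexposed) = 226/2176 = 0.10386
PN = (p₁ − p₀)/p₁ = (0.75593 − 0.10386) / 0.75593 ≈ 0.86261.
Attributable cases ≈ PN × (exposed cases) = 0.86261 × 3029 ≈ 2612.83.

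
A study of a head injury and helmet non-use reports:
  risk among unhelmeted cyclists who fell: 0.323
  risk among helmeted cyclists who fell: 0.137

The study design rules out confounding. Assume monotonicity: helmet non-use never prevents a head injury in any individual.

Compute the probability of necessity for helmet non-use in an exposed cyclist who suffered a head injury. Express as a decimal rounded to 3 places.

Let p₁ = 0.323, p₀ = 0.137.
Under exogeneity and monotonicity, PN = (p₁ − p₀) / p₁.
PN = (0.323 − 0.137) / 0.323 = 0.186 / 0.323 ≈ 0.5759

PN ≈ 0.576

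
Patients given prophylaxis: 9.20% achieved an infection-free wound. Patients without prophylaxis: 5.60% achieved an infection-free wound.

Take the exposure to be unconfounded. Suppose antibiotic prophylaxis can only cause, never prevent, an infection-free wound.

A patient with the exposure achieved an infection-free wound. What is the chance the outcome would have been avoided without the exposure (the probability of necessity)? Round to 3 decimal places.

PN ≈ 0.391

p₁ = 0.092, p₀ = 0.056.
Under exogeneity and monotonicity, PN = (p₁ − p₀) / p₁.
PN = (0.092 − 0.056) / 0.092 = 0.036 / 0.092 ≈ 0.3913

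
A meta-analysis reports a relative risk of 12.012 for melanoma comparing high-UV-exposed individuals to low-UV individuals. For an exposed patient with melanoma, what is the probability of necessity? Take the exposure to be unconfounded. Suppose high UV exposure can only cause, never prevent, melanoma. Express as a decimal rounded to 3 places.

Under exogeneity and monotonicity, PN = (RR − 1) / RR = 1 − 1/RR.
PN = (12.012 − 1) / 12.012 = 11.01 / 12.012 ≈ 0.9167

PN ≈ 0.917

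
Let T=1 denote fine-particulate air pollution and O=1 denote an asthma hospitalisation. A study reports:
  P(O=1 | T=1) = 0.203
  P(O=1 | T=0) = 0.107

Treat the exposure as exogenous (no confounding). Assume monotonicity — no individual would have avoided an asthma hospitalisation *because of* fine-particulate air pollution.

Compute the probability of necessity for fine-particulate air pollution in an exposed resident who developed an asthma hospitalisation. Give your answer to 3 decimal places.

Let p₁ = 0.203, p₀ = 0.107.
Under exogeneity and monotonicity, PN = (p₁ − p₀) / p₁.
PN = (0.203 − 0.107) / 0.203 = 0.096 / 0.203 ≈ 0.4729

PN ≈ 0.473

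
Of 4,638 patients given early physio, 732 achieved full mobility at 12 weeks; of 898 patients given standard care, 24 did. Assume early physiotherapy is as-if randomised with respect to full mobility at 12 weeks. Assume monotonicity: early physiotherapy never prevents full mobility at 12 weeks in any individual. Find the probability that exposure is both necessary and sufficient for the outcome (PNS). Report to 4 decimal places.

PNS ≈ 0.1311

p₁ = P(outcome | exposed) = 732/4638 = 0.15783
p₀ = P(outcome | unexposed) = 24/898 = 0.026726
Under exogeneity and monotonicity, PNS = p₁ − p₀.
PNS = 0.15783 − 0.026726 = 0.1311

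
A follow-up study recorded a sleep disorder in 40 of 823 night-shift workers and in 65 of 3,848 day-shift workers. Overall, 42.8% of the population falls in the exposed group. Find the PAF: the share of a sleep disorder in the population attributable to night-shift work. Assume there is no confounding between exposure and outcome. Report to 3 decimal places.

PAF ≈ 0.446

p₁ = P(outcome | exposed) = 40/823 = 0.048603
p₀ = P(outcome | unexposed) = 65/3848 = 0.016892
Overall risk P(Y=1) = π·p₁ + (1−π)·p₀ = 0.428×0.048603 + 0.572×0.016892 = 0.030464.
Under exogeneity, PAF = [P(Y=1) − p₀] / P(Y=1).
PAF = (0.030464 − 0.016892) / 0.030464 ≈ 0.4455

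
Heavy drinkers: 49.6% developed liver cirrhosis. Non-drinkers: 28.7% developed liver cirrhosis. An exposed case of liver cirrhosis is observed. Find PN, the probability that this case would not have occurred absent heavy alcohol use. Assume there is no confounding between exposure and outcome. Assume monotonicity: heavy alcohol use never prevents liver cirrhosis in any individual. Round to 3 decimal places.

p₁ = 0.496, p₀ = 0.287.
Under exogeneity and monotonicity, PN = (p₁ − p₀) / p₁.
PN = (0.496 − 0.287) / 0.496 = 0.209 / 0.496 ≈ 0.4214

PN ≈ 0.421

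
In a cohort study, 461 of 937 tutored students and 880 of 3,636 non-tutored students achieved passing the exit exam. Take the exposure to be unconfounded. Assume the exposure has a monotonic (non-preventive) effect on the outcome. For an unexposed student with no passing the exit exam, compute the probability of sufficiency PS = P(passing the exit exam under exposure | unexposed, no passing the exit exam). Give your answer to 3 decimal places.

p₁ = P(outcome | exposed) = 461/937 = 0.492
p₀ = P(outcome | unexposed) = 880/3636 = 0.24202
Under exogeneity and monotonicity, PS = (p₁ − p₀) / (1 − p₀).
PS = (0.492 − 0.24202) / (1 − 0.24202) = 0.24997 / 0.75798 ≈ 0.3298

PS ≈ 0.330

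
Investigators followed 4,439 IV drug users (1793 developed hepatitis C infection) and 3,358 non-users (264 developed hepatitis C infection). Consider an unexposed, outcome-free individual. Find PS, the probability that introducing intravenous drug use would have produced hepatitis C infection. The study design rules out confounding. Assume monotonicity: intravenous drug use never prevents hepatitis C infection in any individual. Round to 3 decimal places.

p₁ = P(outcome | exposed) = 1793/4439 = 0.40392
p₀ = P(outcome | unexposed) = 264/3358 = 0.078618
Under exogeneity and monotonicity, PS = (p₁ − p₀) / (1 − p₀).
PS = (0.40392 − 0.078618) / (1 − 0.078618) = 0.3253 / 0.92138 ≈ 0.3531

PS ≈ 0.353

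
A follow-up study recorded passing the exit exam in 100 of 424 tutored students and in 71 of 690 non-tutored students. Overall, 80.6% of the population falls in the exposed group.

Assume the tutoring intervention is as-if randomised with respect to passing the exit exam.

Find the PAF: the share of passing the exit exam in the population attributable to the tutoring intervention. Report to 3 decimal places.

PAF ≈ 0.510

p₁ = P(outcome | exposed) = 100/424 = 0.23585
p₀ = P(outcome | unexposed) = 71/690 = 0.1029
Overall risk P(Y=1) = π·p₁ + (1−π)·p₀ = 0.806×0.23585 + 0.194×0.1029 = 0.21006.
Under exogeneity, PAF = [P(Y=1) − p₀] / P(Y=1).
PAF = (0.21006 − 0.1029) / 0.21006 ≈ 0.5101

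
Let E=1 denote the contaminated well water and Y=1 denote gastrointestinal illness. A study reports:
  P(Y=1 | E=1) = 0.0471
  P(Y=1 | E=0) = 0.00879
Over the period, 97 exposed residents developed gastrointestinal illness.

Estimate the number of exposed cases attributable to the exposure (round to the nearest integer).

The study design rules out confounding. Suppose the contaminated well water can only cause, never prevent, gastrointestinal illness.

Let p₁ = 0.0471, p₀ = 0.00879.
PN = (p₁ − p₀)/p₁ = (0.0471 − 0.00879) / 0.0471 ≈ 0.81338.
Attributable cases ≈ PN × (exposed cases) = 0.81338 × 97 ≈ 78.90.

about 79 cases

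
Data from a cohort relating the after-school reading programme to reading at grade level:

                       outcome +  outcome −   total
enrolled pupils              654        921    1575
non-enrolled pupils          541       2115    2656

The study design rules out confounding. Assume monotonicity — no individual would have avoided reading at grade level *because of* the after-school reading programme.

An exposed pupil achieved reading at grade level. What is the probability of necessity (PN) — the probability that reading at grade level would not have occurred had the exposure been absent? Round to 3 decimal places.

PN ≈ 0.509

p₁ = P(outcome | exposed) = 654/1575 = 0.41524
p₀ = P(outcome | unexposed) = 541/2656 = 0.20369
Under exogeneity and monotonicity, PN = (p₁ − p₀)/p₁.
PN = (0.41524 − 0.20369) / 0.41524 ≈ 0.5095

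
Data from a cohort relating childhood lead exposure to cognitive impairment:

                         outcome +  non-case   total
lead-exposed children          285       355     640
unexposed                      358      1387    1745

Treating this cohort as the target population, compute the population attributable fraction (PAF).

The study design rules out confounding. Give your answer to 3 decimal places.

PAF ≈ 0.239

p₁ = P(outcome | exposed) = 285/640 = 0.44531
p₀ = P(outcome | unexposed) = 358/1745 = 0.20516
Exposure prevalence π = 640/2385 = 0.26834; overall risk P(Y=1) = 0.2696.
Under exogeneity, PAF = [P(Y=1) − p₀]/P(Y=1).
PAF = (0.2696 − 0.20516) / 0.2696 ≈ 0.2390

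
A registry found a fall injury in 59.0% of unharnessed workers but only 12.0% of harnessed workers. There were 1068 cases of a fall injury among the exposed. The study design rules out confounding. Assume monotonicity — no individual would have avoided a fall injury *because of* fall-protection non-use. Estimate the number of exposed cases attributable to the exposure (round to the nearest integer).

p₁ = 0.59, p₀ = 0.12.
PN = (p₁ − p₀)/p₁ = (0.59 − 0.12) / 0.59 ≈ 0.79661.
Attributable cases ≈ PN × (exposed cases) = 0.79661 × 1068 ≈ 850.78.

about 851 cases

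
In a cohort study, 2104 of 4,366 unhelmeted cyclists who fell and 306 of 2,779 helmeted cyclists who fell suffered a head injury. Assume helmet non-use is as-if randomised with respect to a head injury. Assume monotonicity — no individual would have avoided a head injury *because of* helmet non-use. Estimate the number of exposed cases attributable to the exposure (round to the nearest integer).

p₁ = P(outcome | exposed) = 2104/4366 = 0.48191
p₀ = P(outcome | unexposed) = 306/2779 = 0.11011
PN = (p₁ − p₀)/p₁ = (0.48191 − 0.11011) / 0.48191 ≈ 0.77151.
Attributable cases ≈ PN × (exposed cases) = 0.77151 × 2104 ≈ 1623.25.

about 1623 cases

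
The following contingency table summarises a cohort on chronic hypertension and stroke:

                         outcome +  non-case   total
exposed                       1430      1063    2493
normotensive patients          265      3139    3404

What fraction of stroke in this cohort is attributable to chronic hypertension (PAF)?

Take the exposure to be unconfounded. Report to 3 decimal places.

p₁ = P(outcome | exposed) = 1430/2493 = 0.57361
p₀ = P(outcome | unexposed) = 265/3404 = 0.07785
Exposure prevalence π = 2493/5897 = 0.42276; overall risk P(Y=1) = 0.28743.
Under exogeneity, PAF = [P(Y=1) − p₀]/P(Y=1).
PAF = (0.28743 − 0.07785) / 0.28743 ≈ 0.7292

PAF ≈ 0.729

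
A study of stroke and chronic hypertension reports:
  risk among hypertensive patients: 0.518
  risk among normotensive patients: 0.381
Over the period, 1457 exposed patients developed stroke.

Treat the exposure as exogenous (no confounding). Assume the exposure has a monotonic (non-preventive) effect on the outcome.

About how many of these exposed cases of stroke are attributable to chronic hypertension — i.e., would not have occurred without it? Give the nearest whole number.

about 385 cases

Let p₁ = 0.518, p₀ = 0.381.
PN = (p₁ − p₀)/p₁ = (0.518 − 0.381) / 0.518 ≈ 0.26448.
Attributable cases ≈ PN × (exposed cases) = 0.26448 × 1457 ≈ 385.35.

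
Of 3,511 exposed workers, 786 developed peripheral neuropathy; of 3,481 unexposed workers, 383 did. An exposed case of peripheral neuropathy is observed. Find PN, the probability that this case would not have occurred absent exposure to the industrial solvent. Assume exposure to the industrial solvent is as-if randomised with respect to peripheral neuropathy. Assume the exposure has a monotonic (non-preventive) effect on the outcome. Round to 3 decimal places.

p₁ = P(outcome | exposed) = 786/3511 = 0.22387
p₀ = P(outcome | unexposed) = 383/3481 = 0.11003
Under exogeneity and monotonicity, PN = (p₁ − p₀) / p₁.
PN = (0.22387 − 0.11003) / 0.22387 = 0.11384 / 0.22387 ≈ 0.5085

PN ≈ 0.509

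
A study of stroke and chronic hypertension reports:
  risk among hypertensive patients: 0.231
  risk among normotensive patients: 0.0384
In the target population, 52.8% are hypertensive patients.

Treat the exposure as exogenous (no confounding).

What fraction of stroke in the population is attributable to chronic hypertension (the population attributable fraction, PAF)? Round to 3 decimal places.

PAF ≈ 0.726

Let p₁ = 0.231, p₀ = 0.0384.
Overall risk P(Y=1) = π·p₁ + (1−π)·p₀ = 0.528×0.231 + 0.472×0.0384 = 0.14009.
Under exogeneity, PAF = [P(Y=1) − p₀] / P(Y=1).
PAF = (0.14009 − 0.0384) / 0.14009 ≈ 0.7259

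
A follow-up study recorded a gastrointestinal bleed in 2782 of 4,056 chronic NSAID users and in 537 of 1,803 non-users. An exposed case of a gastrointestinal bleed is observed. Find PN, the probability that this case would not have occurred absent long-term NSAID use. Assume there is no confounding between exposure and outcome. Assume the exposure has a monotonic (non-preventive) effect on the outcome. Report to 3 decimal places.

p₁ = P(outcome | exposed) = 2782/4056 = 0.6859
p₀ = P(outcome | unexposed) = 537/1803 = 0.29784
Under exogeneity and monotonicity, PN = (p₁ − p₀) / p₁.
PN = (0.6859 − 0.29784) / 0.6859 = 0.38806 / 0.6859 ≈ 0.5658

PN ≈ 0.566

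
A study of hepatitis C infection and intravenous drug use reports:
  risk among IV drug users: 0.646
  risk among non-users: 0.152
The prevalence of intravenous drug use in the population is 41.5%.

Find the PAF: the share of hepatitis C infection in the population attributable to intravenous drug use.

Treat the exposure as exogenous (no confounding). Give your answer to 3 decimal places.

Let p₁ = 0.646, p₀ = 0.152.
Overall risk P(Y=1) = π·p₁ + (1−π)·p₀ = 0.415×0.646 + 0.585×0.152 = 0.35701.
Under exogeneity, PAF = [P(Y=1) − p₀] / P(Y=1).
PAF = (0.35701 − 0.152) / 0.35701 ≈ 0.5742

PAF ≈ 0.574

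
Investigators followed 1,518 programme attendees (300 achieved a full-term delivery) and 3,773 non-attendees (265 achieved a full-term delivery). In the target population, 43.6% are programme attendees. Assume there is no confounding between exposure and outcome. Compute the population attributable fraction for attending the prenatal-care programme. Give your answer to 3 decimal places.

p₁ = P(outcome | exposed) = 300/1518 = 0.19763
p₀ = P(outcome | unexposed) = 265/3773 = 0.070236
Overall risk P(Y=1) = π·p₁ + (1−π)·p₀ = 0.436×0.19763 + 0.564×0.070236 = 0.12578.
Under exogeneity, PAF = [P(Y=1) − p₀] / P(Y=1).
PAF = (0.12578 − 0.070236) / 0.12578 ≈ 0.4416

PAF ≈ 0.442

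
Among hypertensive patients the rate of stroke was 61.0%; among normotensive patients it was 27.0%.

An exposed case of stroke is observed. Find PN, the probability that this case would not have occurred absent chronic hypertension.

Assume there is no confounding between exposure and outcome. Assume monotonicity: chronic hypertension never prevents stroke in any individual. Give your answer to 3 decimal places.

p₁ = 0.61, p₀ = 0.27.
Under exogeneity and monotonicity, PN = (p₁ − p₀) / p₁.
PN = (0.61 − 0.27) / 0.61 = 0.34 / 0.61 ≈ 0.5574

PN ≈ 0.557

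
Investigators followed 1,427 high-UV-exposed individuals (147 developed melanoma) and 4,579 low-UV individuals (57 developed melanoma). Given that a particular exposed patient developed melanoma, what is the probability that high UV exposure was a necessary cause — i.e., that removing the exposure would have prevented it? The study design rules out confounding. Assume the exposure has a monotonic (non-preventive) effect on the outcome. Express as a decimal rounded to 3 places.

p₁ = P(outcome | exposed) = 147/1427 = 0.10301
p₀ = P(outcome | unexposed) = 57/4579 = 0.012448
Under exogeneity and monotonicity, PN = (p₁ − p₀) / p₁.
PN = (0.10301 − 0.012448) / 0.10301 = 0.090565 / 0.10301 ≈ 0.8792

PN ≈ 0.879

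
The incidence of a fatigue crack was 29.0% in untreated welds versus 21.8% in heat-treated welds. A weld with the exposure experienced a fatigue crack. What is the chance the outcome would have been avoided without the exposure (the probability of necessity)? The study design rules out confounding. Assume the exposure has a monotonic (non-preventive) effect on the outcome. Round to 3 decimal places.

PN ≈ 0.248

p₁ = 0.29, p₀ = 0.218.
Under exogeneity and monotonicity, PN = (p₁ − p₀) / p₁.
PN = (0.29 − 0.218) / 0.29 = 0.072 / 0.29 ≈ 0.2483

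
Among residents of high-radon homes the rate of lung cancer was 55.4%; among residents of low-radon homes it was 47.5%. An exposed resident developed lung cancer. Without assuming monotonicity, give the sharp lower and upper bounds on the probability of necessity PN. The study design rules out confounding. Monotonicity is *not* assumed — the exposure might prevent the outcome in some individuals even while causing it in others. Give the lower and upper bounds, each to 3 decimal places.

0.143 ≤ PN ≤ 0.948

p₁ = 0.554, p₀ = 0.475.
Under exogeneity alone the bounds on PN are max{0,(p₁−p₀)/p₁} ≤ PN ≤ min{1,(1−p₀)/p₁}.
  lower = (p₁ − p₀)/p₁ = 0.079 / 0.554 ≈ 0.1426
  upper = min{1, (1 − p₀)/p₁} = 0.525 / 0.554 ≈ 0.9477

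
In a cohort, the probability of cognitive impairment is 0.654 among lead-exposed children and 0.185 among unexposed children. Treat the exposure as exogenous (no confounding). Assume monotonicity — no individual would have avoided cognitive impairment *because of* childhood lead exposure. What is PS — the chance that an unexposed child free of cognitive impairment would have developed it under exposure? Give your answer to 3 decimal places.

PS ≈ 0.575

Let p₁ = 0.654, p₀ = 0.185.
Under exogeneity and monotonicity, PS = (p₁ − p₀) / (1 − p₀).
PS = (0.654 − 0.185) / (1 − 0.185) = 0.469 / 0.815 ≈ 0.5755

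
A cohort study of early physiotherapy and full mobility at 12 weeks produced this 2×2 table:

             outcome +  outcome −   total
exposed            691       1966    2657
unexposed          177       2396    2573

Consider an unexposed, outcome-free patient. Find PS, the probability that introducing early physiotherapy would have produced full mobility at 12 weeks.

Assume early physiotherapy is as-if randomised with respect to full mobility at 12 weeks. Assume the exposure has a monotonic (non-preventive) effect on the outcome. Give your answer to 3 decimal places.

p₁ = P(outcome | exposed) = 691/2657 = 0.26007
p₀ = P(outcome | unexposed) = 177/2573 = 0.068791
Under exogeneity and monotonicity, PS = (p₁ − p₀) / (1 − p₀).
PS = (0.26007 − 0.068791) / (1 − 0.068791) = 0.19128 / 0.93121 ≈ 0.2054

PS ≈ 0.205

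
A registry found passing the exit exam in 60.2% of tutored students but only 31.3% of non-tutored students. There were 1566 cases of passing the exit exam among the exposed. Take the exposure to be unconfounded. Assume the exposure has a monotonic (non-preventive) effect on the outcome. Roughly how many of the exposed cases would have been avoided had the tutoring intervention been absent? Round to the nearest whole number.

about 752 cases

p₁ = 0.602, p₀ = 0.313.
PN = (p₁ − p₀)/p₁ = (0.602 − 0.313) / 0.602 ≈ 0.48007.
Attributable cases ≈ PN × (exposed cases) = 0.48007 × 1566 ≈ 751.78.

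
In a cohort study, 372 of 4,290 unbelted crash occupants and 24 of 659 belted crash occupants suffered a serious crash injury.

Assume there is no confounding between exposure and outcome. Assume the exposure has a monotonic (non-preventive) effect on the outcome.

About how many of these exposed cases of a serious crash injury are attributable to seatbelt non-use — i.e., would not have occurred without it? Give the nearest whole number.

about 216 cases

p₁ = P(outcome | exposed) = 372/4290 = 0.086713
p₀ = P(outcome | unexposed) = 24/659 = 0.036419
PN = (p₁ − p₀)/p₁ = (0.086713 − 0.036419) / 0.086713 ≈ 0.58001.
Attributable cases ≈ PN × (exposed cases) = 0.58001 × 372 ≈ 215.76.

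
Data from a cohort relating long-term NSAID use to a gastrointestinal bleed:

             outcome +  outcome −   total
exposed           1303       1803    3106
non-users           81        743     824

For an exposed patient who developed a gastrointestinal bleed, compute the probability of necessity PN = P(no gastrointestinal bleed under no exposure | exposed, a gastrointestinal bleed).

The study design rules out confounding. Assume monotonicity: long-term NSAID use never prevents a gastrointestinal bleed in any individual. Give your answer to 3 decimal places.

PN ≈ 0.766

p₁ = P(outcome | exposed) = 1303/3106 = 0.41951
p₀ = P(outcome | unexposed) = 81/824 = 0.098301
Under exogeneity and monotonicity, PN = (p₁ − p₀)/p₁.
PN = (0.41951 − 0.098301) / 0.41951 ≈ 0.7657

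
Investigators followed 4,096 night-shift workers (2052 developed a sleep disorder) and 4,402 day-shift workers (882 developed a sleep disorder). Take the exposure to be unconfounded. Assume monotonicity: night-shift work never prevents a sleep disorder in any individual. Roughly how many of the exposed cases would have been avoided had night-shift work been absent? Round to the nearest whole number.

p₁ = P(outcome | exposed) = 2052/4096 = 0.50098
p₀ = P(outcome | unexposed) = 882/4402 = 0.20036
PN = (p₁ − p₀)/p₁ = (0.50098 − 0.20036) / 0.50098 ≈ 0.60005.
Attributable cases ≈ PN × (exposed cases) = 0.60005 × 2052 ≈ 1231.31.

about 1231 cases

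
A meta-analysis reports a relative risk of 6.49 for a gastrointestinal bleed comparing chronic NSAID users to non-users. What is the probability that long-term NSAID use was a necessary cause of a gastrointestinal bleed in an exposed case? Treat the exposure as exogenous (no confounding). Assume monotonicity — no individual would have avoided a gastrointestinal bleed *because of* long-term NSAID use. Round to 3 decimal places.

Under exogeneity and monotonicity, PN = (RR − 1) / RR = 1 − 1/RR.
PN = (6.49 − 1) / 6.49 = 5.49 / 6.49 ≈ 0.8459

PN ≈ 0.846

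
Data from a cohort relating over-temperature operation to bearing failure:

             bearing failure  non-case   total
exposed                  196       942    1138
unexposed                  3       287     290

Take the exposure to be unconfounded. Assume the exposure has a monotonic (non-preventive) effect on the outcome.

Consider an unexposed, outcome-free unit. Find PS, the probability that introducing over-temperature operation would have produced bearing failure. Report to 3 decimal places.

p₁ = P(outcome | exposed) = 196/1138 = 0.17223
p₀ = P(outcome | unexposed) = 3/290 = 0.010345
Under exogeneity and monotonicity, PS = (p₁ − p₀)/(1 − p₀).
PS = (0.17223 − 0.010345) / 0.98966 ≈ 0.1636

PS ≈ 0.164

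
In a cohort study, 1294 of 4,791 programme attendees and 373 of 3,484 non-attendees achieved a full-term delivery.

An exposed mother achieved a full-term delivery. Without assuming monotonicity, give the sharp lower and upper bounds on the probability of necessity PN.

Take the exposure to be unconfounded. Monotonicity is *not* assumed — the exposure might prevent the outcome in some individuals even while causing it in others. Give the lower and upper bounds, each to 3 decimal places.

p₁ = P(outcome | exposed) = 1294/4791 = 0.27009
p₀ = P(outcome | unexposed) = 373/3484 = 0.10706
Under exogeneity alone the bounds on PN are max{0,(p₁−p₀)/p₁} ≤ PN ≤ min{1,(1−p₀)/p₁}.
  lower = (p₁ − p₀)/p₁ = 0.16303 / 0.27009 ≈ 0.6036
  upper = min{1, (1 − p₀)/p₁} = 0.89294 / 0.27009 ≈ 3.3061 → capped at 1

0.604 ≤ PN ≤ 1.000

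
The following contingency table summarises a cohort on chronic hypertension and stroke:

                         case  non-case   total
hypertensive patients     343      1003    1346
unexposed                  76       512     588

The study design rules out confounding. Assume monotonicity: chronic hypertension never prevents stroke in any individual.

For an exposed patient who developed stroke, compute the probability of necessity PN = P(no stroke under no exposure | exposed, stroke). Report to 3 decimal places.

p₁ = P(outcome | exposed) = 343/1346 = 0.25483
p₀ = P(outcome | unexposed) = 76/588 = 0.12925
Under exogeneity and monotonicity, PN = (p₁ − p₀)/p₁.
PN = (0.25483 − 0.12925) / 0.25483 ≈ 0.4928

PN ≈ 0.493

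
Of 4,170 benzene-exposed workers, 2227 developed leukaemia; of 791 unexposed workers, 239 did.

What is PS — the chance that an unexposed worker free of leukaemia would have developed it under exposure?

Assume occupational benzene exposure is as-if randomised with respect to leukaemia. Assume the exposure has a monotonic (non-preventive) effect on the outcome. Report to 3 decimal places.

PS ≈ 0.332

p₁ = P(outcome | exposed) = 2227/4170 = 0.53405
p₀ = P(outcome | unexposed) = 239/791 = 0.30215
Under exogeneity and monotonicity, PS = (p₁ − p₀) / (1 − p₀).
PS = (0.53405 − 0.30215) / (1 − 0.30215) = 0.2319 / 0.69785 ≈ 0.3323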